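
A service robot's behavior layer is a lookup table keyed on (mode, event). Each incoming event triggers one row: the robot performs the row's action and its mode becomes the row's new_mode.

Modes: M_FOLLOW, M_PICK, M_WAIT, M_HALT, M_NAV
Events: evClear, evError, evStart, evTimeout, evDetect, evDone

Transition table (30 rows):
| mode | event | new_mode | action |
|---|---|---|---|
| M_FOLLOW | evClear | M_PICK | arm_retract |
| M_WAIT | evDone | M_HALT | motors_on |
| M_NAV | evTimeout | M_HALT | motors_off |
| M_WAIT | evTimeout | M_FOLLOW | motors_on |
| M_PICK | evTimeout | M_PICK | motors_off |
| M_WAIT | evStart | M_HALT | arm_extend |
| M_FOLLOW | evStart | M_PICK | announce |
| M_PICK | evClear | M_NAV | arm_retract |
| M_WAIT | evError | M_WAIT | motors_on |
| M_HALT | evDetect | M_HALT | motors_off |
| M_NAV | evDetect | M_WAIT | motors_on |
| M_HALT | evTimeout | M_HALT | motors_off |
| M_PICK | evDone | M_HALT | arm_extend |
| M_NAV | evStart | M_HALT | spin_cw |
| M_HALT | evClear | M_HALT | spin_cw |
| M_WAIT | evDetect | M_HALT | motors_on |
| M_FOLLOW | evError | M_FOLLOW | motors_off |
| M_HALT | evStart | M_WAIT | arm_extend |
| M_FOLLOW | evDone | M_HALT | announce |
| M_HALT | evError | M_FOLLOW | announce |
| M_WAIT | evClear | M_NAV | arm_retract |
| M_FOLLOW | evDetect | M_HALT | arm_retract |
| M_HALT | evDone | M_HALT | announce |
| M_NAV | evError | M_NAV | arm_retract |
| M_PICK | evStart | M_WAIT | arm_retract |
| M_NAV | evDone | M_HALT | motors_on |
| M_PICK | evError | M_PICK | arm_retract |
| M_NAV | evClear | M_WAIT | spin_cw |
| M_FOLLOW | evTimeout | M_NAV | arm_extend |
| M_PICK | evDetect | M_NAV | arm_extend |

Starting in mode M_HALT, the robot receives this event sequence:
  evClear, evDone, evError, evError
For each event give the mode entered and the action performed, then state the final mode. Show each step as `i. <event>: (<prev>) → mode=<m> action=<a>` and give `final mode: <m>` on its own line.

1. evClear: (M_HALT) → mode=M_HALT action=spin_cw
2. evDone: (M_HALT) → mode=M_HALT action=announce
3. evError: (M_HALT) → mode=M_FOLLOW action=announce
4. evError: (M_FOLLOW) → mode=M_FOLLOW action=motors_off

final mode: M_FOLLOW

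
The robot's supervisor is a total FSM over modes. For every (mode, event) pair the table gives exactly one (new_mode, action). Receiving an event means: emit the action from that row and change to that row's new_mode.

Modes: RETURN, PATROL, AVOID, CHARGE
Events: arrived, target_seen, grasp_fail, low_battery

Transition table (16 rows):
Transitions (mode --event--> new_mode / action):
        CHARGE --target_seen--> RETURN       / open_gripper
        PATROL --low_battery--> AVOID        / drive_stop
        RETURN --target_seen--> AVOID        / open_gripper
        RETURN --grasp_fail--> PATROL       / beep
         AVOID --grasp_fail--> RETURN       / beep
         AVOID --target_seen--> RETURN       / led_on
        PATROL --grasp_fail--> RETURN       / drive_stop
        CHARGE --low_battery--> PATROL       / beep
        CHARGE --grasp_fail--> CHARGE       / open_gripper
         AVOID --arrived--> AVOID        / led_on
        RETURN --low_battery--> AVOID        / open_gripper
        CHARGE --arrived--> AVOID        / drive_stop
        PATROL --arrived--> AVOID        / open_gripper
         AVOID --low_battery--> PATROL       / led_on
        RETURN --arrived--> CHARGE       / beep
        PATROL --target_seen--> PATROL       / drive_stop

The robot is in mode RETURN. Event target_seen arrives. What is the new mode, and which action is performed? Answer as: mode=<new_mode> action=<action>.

mode=AVOID action=open_gripper

current mode = RETURN; filter table to that mode:
  (RETURN, target_seen) → (AVOID, open_gripper)  ← event matches
  (RETURN, grasp_fail) → (PATROL, beep)
  (RETURN, low_battery) → (AVOID, open_gripper)
  (RETURN, arrived) → (CHARGE, beep)
event = target_seen selects (AVOID, open_gripper)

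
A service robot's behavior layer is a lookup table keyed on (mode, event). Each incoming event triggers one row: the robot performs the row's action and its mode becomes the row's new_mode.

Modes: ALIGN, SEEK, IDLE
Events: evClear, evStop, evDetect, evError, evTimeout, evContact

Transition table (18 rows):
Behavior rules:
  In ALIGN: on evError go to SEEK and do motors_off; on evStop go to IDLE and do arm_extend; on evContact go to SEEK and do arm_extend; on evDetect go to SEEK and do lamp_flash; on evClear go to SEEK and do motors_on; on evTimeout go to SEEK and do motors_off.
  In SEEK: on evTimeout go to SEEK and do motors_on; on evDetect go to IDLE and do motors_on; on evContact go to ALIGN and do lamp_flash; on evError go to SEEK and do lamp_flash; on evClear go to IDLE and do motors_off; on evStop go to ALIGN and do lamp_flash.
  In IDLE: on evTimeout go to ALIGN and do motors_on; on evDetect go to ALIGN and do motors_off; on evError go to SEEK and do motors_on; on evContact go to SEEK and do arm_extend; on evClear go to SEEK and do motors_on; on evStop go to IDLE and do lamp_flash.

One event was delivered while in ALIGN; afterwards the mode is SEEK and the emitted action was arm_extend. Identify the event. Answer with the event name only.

try evClear: (ALIGN, evClear) → (SEEK, motors_on)
try evStop: (ALIGN, evStop) → (IDLE, arm_extend)
try evDetect: (ALIGN, evDetect) → (SEEK, lamp_flash)
try evError: (ALIGN, evError) → (SEEK, motors_off)
try evTimeout: (ALIGN, evTimeout) → (SEEK, motors_off)
try evContact: (ALIGN, evContact) → (SEEK, arm_extend)  ← matches

evContact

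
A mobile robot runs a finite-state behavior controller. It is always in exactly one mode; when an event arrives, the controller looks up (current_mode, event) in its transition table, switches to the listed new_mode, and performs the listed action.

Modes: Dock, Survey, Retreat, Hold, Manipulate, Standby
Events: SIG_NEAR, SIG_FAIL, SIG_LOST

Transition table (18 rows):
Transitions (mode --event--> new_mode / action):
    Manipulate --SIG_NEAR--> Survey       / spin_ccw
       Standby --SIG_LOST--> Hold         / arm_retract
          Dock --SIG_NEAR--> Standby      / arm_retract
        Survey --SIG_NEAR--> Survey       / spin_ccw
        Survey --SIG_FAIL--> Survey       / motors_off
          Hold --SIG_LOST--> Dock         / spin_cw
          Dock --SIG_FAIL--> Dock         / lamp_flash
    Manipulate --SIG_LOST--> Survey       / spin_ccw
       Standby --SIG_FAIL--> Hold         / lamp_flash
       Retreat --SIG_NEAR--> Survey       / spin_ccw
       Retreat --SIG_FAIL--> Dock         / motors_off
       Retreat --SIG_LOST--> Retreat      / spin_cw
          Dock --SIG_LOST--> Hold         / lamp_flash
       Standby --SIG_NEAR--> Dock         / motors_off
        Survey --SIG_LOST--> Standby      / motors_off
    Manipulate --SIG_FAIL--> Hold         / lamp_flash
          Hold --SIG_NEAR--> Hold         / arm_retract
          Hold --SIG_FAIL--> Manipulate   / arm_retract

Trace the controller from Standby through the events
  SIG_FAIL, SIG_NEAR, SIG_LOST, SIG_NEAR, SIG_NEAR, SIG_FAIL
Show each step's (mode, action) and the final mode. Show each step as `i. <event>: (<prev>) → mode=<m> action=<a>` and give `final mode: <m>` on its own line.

final mode: Dock

1. SIG_FAIL: (Standby) → mode=Hold action=lamp_flash
2. SIG_NEAR: (Hold) → mode=Hold action=arm_retract
3. SIG_LOST: (Hold) → mode=Dock action=spin_cw
4. SIG_NEAR: (Dock) → mode=Standby action=arm_retract
5. SIG_NEAR: (Standby) → mode=Dock action=motors_off
6. SIG_FAIL: (Dock) → mode=Dock action=lamp_flash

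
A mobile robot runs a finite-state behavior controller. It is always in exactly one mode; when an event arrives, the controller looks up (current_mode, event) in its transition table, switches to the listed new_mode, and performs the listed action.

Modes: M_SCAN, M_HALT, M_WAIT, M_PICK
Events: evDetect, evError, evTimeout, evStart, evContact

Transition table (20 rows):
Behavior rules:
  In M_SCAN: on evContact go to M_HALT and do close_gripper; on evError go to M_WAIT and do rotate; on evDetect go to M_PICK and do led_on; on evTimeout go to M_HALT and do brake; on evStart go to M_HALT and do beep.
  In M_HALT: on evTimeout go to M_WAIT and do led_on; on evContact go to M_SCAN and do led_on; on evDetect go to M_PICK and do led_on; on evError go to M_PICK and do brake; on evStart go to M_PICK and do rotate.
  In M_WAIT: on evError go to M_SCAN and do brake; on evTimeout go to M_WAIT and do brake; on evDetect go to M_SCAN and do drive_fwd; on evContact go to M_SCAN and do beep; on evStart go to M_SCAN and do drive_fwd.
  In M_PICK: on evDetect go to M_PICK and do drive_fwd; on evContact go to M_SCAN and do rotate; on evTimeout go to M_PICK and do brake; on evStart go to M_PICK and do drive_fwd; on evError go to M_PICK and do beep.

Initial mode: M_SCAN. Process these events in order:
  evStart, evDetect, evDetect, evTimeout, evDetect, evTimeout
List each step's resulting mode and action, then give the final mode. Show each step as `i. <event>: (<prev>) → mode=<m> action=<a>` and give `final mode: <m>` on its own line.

final mode: M_PICK

1. evStart: (M_SCAN) → mode=M_HALT action=beep
2. evDetect: (M_HALT) → mode=M_PICK action=led_on
3. evDetect: (M_PICK) → mode=M_PICK action=drive_fwd
4. evTimeout: (M_PICK) → mode=M_PICK action=brake
5. evDetect: (M_PICK) → mode=M_PICK action=drive_fwd
6. evTimeout: (M_PICK) → mode=M_PICK action=brake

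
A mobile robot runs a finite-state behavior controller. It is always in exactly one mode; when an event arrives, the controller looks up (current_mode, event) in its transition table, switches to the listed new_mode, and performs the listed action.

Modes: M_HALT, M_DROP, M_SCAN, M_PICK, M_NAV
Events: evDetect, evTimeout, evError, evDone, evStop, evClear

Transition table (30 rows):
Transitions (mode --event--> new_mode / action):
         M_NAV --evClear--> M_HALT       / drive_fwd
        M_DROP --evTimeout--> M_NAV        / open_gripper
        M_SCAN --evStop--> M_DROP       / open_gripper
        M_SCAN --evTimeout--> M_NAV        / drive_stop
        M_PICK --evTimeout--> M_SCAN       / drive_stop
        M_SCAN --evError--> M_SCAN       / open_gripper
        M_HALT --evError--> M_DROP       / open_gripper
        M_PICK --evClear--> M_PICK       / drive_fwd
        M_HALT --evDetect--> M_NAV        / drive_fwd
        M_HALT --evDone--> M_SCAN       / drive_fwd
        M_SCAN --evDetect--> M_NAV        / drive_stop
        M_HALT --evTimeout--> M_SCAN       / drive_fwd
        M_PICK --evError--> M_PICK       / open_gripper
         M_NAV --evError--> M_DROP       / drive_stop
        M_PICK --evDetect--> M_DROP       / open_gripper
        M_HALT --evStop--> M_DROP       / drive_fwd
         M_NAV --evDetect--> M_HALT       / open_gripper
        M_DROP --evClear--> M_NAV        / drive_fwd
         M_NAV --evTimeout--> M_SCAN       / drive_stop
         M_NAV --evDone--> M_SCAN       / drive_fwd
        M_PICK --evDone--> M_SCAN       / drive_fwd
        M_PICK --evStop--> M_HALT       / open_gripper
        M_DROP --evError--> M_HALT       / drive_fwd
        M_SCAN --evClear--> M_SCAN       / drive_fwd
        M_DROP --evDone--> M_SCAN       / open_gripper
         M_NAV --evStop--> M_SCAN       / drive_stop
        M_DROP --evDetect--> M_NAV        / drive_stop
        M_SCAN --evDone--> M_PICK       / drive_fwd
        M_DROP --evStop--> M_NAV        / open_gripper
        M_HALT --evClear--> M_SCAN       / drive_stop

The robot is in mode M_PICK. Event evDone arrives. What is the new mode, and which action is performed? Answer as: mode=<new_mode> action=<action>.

mode=M_SCAN action=drive_fwd

current mode = M_PICK; filter table to that mode:
  (M_PICK, evTimeout) → (M_SCAN, drive_stop)
  (M_PICK, evClear) → (M_PICK, drive_fwd)
  (M_PICK, evError) → (M_PICK, open_gripper)
  (M_PICK, evDetect) → (M_DROP, open_gripper)
  (M_PICK, evDone) → (M_SCAN, drive_fwd)  ← event matches
  (M_PICK, evStop) → (M_HALT, open_gripper)
event = evDone selects (M_SCAN, drive_fwd)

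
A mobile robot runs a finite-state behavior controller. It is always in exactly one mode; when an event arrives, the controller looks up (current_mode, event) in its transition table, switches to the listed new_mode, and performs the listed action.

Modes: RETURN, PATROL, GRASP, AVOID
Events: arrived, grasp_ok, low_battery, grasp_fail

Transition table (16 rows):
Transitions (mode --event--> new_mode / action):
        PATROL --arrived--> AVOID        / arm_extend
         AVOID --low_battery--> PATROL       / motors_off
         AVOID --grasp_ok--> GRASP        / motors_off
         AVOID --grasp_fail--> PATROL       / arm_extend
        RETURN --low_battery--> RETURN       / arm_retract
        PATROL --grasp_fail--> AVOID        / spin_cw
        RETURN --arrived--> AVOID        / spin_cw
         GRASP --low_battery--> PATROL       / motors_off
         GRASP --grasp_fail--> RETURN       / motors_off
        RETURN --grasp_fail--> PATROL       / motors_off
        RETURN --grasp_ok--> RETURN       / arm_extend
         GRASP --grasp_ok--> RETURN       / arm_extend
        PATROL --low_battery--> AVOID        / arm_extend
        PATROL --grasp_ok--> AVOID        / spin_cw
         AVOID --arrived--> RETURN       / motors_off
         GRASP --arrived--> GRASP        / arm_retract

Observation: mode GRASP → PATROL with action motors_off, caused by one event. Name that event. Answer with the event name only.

low_battery

try arrived: (GRASP, arrived) → (GRASP, arm_retract)
try grasp_ok: (GRASP, grasp_ok) → (RETURN, arm_extend)
try low_battery: (GRASP, low_battery) → (PATROL, motors_off)  ← matches
try grasp_fail: (GRASP, grasp_fail) → (RETURN, motors_off)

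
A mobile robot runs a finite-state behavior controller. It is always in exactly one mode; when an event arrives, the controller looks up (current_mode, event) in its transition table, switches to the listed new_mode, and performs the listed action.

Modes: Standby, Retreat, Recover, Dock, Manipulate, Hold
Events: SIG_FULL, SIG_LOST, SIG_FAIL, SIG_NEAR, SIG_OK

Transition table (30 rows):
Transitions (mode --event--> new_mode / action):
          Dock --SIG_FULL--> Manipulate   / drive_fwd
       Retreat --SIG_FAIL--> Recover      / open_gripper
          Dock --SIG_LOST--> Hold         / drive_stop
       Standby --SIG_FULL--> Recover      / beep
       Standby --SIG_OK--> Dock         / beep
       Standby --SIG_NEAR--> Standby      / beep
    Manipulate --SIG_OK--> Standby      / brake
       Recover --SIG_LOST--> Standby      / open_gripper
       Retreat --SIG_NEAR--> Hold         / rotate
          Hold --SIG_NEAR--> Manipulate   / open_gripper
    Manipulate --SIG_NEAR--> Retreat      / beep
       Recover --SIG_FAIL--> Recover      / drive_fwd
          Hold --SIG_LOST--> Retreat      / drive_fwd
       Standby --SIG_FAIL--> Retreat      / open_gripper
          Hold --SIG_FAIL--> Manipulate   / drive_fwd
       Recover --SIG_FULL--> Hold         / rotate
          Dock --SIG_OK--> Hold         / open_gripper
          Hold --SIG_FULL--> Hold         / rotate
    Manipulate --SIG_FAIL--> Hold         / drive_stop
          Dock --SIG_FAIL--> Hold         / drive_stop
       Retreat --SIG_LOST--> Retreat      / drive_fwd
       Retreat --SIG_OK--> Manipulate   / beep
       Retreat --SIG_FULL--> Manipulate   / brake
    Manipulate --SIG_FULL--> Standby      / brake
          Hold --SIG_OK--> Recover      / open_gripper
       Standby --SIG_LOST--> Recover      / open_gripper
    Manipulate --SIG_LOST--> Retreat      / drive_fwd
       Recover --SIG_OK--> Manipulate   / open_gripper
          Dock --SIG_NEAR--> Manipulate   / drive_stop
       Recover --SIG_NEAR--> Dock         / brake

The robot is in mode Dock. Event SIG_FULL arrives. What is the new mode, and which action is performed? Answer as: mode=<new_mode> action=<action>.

mode=Manipulate action=drive_fwd

current mode = Dock; filter table to that mode:
  (Dock, SIG_FULL) → (Manipulate, drive_fwd)  ← event matches
  (Dock, SIG_LOST) → (Hold, drive_stop)
  (Dock, SIG_OK) → (Hold, open_gripper)
  (Dock, SIG_FAIL) → (Hold, drive_stop)
  (Dock, SIG_NEAR) → (Manipulate, drive_stop)
event = SIG_FULL selects (Manipulate, drive_fwd)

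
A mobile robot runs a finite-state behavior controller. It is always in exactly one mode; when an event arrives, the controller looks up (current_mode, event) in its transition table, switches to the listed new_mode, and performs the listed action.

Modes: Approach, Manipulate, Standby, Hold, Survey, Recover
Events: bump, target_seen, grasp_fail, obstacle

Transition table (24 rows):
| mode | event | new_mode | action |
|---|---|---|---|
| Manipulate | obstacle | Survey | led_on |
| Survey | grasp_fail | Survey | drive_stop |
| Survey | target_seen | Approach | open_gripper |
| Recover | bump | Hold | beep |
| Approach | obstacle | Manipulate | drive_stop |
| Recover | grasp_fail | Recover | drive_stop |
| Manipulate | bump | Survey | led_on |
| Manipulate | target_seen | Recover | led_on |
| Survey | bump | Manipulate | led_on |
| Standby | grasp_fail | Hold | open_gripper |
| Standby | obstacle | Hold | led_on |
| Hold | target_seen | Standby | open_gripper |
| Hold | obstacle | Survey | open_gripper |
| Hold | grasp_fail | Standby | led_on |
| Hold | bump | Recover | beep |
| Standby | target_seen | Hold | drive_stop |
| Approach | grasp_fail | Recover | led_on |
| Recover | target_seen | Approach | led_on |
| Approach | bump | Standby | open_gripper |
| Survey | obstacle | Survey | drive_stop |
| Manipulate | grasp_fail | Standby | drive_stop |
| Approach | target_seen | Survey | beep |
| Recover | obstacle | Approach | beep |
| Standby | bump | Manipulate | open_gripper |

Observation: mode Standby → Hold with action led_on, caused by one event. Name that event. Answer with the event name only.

try bump: (Standby, bump) → (Manipulate, open_gripper)
try target_seen: (Standby, target_seen) → (Hold, drive_stop)
try grasp_fail: (Standby, grasp_fail) → (Hold, open_gripper)
try obstacle: (Standby, obstacle) → (Hold, led_on)  ← matches

obstacle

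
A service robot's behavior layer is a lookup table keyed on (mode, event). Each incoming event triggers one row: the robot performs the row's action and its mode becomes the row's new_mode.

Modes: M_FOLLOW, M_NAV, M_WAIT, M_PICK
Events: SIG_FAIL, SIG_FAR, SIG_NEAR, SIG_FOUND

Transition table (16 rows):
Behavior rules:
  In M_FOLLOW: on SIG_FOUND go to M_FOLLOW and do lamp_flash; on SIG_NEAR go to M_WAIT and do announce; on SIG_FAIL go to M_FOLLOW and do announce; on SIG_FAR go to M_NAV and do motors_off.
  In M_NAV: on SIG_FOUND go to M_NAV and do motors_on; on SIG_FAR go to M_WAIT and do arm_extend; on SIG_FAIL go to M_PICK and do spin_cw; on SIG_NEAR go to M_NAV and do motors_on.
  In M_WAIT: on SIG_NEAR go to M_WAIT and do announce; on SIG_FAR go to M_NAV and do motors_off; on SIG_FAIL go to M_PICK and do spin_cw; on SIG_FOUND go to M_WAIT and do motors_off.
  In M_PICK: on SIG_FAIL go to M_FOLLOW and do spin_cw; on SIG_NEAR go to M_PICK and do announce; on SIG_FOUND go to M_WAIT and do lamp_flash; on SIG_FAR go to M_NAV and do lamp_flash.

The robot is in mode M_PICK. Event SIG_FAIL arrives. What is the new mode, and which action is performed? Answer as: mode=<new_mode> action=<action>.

current mode = M_PICK; filter table to that mode:
  (M_PICK, SIG_FAIL) → (M_FOLLOW, spin_cw)  ← event matches
  (M_PICK, SIG_NEAR) → (M_PICK, announce)
  (M_PICK, SIG_FOUND) → (M_WAIT, lamp_flash)
  (M_PICK, SIG_FAR) → (M_NAV, lamp_flash)
event = SIG_FAIL selects (M_FOLLOW, spin_cw)

mode=M_FOLLOW action=spin_cw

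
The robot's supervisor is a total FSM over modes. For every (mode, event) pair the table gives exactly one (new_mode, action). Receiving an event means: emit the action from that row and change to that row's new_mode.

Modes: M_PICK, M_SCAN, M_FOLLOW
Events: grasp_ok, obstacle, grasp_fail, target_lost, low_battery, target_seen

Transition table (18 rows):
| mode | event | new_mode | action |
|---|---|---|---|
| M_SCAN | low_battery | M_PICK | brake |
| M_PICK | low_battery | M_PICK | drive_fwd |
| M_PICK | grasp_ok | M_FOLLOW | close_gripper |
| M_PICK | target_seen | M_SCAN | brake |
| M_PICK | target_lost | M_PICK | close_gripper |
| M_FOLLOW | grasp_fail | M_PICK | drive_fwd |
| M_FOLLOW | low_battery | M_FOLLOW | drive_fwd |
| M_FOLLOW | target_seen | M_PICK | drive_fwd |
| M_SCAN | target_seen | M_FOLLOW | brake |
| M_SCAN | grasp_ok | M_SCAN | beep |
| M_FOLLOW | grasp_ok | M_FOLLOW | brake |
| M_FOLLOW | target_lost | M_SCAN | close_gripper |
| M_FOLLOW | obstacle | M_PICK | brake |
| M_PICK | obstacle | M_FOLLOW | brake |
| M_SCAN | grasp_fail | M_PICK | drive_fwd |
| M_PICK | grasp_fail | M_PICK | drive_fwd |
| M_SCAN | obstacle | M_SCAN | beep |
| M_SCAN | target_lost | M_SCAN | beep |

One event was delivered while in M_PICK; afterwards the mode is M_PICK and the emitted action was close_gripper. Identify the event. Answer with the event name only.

try grasp_ok: (M_PICK, grasp_ok) → (M_FOLLOW, close_gripper)
try obstacle: (M_PICK, obstacle) → (M_FOLLOW, brake)
try grasp_fail: (M_PICK, grasp_fail) → (M_PICK, drive_fwd)
try target_lost: (M_PICK, target_lost) → (M_PICK, close_gripper)  ← matches
try low_battery: (M_PICK, low_battery) → (M_PICK, drive_fwd)
try target_seen: (M_PICK, target_seen) → (M_SCAN, brake)

target_lost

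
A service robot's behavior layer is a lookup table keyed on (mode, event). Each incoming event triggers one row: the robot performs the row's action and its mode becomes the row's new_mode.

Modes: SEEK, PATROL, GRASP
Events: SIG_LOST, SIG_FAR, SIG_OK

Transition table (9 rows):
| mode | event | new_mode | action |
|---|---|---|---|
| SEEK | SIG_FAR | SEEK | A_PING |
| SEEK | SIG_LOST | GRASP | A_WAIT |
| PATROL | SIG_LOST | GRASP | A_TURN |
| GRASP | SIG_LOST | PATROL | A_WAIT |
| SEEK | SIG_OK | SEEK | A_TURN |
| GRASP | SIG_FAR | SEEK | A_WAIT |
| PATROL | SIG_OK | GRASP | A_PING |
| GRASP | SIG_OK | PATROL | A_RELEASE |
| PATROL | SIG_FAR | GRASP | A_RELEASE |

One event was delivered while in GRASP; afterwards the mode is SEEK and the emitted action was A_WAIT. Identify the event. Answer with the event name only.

try SIG_LOST: (GRASP, SIG_LOST) → (PATROL, A_WAIT)
try SIG_FAR: (GRASP, SIG_FAR) → (SEEK, A_WAIT)  ← matches
try SIG_OK: (GRASP, SIG_OK) → (PATROL, A_RELEASE)

SIG_FAR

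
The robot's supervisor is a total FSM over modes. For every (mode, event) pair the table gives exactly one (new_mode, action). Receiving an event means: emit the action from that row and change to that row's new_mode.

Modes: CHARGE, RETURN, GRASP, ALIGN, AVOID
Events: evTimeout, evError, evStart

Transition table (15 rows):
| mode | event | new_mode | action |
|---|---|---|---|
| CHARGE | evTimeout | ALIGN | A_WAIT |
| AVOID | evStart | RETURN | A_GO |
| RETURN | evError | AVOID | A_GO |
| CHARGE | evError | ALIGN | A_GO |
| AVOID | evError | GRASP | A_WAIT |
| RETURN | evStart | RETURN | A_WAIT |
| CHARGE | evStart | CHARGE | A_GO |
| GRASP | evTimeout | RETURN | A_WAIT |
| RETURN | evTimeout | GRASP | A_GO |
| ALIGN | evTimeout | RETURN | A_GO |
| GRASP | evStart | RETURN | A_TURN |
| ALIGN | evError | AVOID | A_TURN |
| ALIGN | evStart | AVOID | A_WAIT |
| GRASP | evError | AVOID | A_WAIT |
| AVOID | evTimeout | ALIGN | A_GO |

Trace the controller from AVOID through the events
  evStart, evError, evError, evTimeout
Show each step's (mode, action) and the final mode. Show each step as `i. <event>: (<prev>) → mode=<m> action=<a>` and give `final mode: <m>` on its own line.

final mode: RETURN

1. evStart: (AVOID) → mode=RETURN action=A_GO
2. evError: (RETURN) → mode=AVOID action=A_GO
3. evError: (AVOID) → mode=GRASP action=A_WAIT
4. evTimeout: (GRASP) → mode=RETURN action=A_WAIT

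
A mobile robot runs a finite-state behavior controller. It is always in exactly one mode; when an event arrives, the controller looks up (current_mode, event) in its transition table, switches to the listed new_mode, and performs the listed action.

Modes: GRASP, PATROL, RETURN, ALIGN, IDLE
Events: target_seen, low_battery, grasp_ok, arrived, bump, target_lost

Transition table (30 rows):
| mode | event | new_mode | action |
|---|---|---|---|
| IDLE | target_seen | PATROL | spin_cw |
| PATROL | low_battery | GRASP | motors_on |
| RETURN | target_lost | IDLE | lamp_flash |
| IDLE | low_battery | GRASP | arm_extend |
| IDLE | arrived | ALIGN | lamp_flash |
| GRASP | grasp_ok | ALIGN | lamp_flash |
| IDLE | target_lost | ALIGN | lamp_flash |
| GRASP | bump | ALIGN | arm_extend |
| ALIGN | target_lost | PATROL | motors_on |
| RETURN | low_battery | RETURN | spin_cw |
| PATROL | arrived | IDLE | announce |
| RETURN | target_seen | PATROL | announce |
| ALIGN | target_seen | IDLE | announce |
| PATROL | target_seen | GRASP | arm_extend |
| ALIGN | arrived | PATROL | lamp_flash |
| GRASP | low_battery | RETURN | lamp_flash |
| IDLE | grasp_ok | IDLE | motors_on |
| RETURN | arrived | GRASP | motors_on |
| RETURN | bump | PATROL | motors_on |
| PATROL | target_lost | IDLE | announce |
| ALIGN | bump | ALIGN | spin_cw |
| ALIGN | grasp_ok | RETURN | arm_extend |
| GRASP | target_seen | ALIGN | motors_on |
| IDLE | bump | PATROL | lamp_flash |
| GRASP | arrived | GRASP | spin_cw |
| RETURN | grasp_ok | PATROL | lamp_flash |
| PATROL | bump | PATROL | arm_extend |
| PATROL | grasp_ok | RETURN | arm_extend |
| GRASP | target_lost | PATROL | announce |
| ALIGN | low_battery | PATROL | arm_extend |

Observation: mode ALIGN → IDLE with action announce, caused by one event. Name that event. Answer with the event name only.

try target_seen: (ALIGN, target_seen) → (IDLE, announce)  ← matches
try low_battery: (ALIGN, low_battery) → (PATROL, arm_extend)
try grasp_ok: (ALIGN, grasp_ok) → (RETURN, arm_extend)
try arrived: (ALIGN, arrived) → (PATROL, lamp_flash)
try bump: (ALIGN, bump) → (ALIGN, spin_cw)
try target_lost: (ALIGN, target_lost) → (PATROL, motors_on)

target_seen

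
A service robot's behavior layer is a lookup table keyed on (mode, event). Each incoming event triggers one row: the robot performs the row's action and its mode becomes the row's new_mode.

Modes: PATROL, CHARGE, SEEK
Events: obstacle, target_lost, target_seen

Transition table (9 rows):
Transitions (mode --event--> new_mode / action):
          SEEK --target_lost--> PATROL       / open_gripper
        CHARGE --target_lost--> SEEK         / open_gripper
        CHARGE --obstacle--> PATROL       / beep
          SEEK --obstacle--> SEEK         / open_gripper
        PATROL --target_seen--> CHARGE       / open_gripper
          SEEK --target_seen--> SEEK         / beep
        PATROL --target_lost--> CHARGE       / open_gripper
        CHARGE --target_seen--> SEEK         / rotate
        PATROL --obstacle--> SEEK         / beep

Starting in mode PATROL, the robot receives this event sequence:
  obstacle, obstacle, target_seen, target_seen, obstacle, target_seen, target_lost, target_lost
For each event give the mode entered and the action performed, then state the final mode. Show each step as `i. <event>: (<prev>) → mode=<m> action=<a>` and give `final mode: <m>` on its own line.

1. obstacle: (PATROL) → mode=SEEK action=beep
2. obstacle: (SEEK) → mode=SEEK action=open_gripper
3. target_seen: (SEEK) → mode=SEEK action=beep
4. target_seen: (SEEK) → mode=SEEK action=beep
5. obstacle: (SEEK) → mode=SEEK action=open_gripper
6. target_seen: (SEEK) → mode=SEEK action=beep
7. target_lost: (SEEK) → mode=PATROL action=open_gripper
8. target_lost: (PATROL) → mode=CHARGE action=open_gripper

final mode: CHARGE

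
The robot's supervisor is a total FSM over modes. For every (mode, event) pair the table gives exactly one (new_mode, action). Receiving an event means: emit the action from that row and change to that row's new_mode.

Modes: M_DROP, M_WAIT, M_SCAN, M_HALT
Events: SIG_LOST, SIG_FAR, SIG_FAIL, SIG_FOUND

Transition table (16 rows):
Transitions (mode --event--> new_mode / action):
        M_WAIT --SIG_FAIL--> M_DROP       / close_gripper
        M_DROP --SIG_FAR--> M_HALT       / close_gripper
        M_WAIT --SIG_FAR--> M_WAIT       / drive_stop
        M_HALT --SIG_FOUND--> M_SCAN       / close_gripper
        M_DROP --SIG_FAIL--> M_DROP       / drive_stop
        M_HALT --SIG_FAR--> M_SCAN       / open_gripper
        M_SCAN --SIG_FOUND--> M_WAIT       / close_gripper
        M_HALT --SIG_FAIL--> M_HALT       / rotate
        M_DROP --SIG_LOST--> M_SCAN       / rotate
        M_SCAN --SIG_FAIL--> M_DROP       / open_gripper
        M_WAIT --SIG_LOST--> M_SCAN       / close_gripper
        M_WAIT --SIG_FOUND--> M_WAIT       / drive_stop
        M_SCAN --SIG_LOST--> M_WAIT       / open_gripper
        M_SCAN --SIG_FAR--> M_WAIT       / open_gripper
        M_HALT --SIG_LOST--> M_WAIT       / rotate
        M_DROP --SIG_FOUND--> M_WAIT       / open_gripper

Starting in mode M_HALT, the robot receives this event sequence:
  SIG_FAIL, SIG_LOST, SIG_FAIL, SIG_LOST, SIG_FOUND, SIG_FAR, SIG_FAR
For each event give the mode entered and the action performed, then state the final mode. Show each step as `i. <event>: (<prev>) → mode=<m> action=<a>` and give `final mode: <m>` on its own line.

final mode: M_WAIT

1. SIG_FAIL: (M_HALT) → mode=M_HALT action=rotate
2. SIG_LOST: (M_HALT) → mode=M_WAIT action=rotate
3. SIG_FAIL: (M_WAIT) → mode=M_DROP action=close_gripper
4. SIG_LOST: (M_DROP) → mode=M_SCAN action=rotate
5. SIG_FOUND: (M_SCAN) → mode=M_WAIT action=close_gripper
6. SIG_FAR: (M_WAIT) → mode=M_WAIT action=drive_stop
7. SIG_FAR: (M_WAIT) → mode=M_WAIT action=drive_stop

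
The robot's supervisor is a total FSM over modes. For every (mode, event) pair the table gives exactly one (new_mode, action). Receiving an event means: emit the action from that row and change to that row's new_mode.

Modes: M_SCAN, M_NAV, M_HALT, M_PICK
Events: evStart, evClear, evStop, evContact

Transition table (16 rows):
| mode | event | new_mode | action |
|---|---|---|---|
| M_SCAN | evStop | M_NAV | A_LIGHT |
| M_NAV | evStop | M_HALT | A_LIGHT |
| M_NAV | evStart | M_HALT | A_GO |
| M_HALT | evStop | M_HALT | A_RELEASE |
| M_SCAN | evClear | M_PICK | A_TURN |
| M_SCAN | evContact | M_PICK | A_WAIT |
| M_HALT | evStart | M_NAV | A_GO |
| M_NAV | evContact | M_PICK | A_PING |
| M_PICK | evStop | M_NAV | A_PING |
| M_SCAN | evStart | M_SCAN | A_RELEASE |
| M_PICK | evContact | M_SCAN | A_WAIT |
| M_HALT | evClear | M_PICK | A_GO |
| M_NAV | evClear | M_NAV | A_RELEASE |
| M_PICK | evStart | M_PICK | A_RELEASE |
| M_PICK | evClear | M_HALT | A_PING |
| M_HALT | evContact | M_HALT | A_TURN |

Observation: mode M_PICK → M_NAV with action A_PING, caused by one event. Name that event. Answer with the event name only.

evStop

try evStart: (M_PICK, evStart) → (M_PICK, A_RELEASE)
try evClear: (M_PICK, evClear) → (M_HALT, A_PING)
try evStop: (M_PICK, evStop) → (M_NAV, A_PING)  ← matches
try evContact: (M_PICK, evContact) → (M_SCAN, A_WAIT)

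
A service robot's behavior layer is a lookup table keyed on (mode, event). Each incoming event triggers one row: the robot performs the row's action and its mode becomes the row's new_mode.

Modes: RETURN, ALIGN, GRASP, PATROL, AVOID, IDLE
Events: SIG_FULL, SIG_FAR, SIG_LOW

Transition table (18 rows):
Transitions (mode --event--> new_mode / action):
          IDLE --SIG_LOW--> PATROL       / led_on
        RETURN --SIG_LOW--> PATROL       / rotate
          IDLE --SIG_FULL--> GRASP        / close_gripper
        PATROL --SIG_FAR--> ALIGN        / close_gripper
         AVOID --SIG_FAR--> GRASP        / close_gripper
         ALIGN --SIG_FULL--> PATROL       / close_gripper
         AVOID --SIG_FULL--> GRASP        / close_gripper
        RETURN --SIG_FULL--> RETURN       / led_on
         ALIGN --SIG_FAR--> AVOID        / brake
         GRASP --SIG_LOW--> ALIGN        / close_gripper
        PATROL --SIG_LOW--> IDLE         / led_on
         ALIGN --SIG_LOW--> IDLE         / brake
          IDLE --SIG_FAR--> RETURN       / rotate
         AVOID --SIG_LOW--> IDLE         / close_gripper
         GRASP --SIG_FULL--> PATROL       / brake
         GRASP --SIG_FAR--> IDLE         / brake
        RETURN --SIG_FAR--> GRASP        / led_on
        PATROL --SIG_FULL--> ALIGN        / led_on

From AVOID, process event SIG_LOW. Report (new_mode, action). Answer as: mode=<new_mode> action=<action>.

current mode = AVOID; filter table to that mode:
  (AVOID, SIG_FAR) → (GRASP, close_gripper)
  (AVOID, SIG_FULL) → (GRASP, close_gripper)
  (AVOID, SIG_LOW) → (IDLE, close_gripper)  ← event matches
event = SIG_LOW selects (IDLE, close_gripper)

mode=IDLE action=close_gripper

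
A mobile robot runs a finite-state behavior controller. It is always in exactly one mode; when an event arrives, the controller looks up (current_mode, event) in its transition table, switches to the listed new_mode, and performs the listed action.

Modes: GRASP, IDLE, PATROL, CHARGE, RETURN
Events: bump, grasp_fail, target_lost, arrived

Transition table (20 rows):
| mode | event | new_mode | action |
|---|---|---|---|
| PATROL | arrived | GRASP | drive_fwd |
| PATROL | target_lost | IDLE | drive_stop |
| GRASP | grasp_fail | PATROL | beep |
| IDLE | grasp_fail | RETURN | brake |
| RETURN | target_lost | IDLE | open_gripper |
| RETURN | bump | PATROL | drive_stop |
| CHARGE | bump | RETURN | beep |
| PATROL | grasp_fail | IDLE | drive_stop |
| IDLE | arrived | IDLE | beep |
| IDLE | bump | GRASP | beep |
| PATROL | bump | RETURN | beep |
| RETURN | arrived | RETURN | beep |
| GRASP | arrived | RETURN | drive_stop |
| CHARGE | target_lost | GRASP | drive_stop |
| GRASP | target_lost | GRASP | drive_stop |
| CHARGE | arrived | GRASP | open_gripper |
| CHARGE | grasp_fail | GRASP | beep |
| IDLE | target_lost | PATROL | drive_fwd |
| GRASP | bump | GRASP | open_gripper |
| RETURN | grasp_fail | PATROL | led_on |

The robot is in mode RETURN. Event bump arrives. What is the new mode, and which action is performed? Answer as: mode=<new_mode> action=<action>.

mode=PATROL action=drive_stop

current mode = RETURN; filter table to that mode:
  (RETURN, target_lost) → (IDLE, open_gripper)
  (RETURN, bump) → (PATROL, drive_stop)  ← event matches
  (RETURN, arrived) → (RETURN, beep)
  (RETURN, grasp_fail) → (PATROL, led_on)
event = bump selects (PATROL, drive_stop)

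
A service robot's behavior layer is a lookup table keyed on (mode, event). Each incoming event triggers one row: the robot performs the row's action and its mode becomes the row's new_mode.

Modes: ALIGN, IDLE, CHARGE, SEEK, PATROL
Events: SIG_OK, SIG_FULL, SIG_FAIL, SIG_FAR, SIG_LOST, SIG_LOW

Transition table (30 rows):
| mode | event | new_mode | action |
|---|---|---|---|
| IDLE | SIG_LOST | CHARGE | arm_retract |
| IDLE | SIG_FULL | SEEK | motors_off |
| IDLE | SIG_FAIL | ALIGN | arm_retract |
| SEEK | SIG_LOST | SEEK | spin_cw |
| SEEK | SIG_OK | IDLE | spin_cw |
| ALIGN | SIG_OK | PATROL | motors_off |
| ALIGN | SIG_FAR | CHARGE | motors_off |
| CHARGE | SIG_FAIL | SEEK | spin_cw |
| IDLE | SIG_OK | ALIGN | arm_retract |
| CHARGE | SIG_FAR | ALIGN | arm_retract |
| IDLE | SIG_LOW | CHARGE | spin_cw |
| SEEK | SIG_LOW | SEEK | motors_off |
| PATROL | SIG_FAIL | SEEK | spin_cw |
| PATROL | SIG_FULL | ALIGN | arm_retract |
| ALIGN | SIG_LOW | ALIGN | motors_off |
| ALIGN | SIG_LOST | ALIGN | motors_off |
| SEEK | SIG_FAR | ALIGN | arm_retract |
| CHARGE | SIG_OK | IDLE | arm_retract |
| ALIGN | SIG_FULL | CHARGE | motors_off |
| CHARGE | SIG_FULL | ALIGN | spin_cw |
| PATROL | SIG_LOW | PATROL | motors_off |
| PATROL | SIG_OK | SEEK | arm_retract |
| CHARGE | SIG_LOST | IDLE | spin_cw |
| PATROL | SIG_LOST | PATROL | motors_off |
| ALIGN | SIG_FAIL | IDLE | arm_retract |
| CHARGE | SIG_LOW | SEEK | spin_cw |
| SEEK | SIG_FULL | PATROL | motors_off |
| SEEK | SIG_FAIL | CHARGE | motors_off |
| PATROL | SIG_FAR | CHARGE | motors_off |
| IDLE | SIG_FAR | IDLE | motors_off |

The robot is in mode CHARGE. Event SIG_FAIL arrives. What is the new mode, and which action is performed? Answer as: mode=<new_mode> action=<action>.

current mode = CHARGE; filter table to that mode:
  (CHARGE, SIG_FAIL) → (SEEK, spin_cw)  ← event matches
  (CHARGE, SIG_FAR) → (ALIGN, arm_retract)
  (CHARGE, SIG_OK) → (IDLE, arm_retract)
  (CHARGE, SIG_FULL) → (ALIGN, spin_cw)
  (CHARGE, SIG_LOST) → (IDLE, spin_cw)
  (CHARGE, SIG_LOW) → (SEEK, spin_cw)
event = SIG_FAIL selects (SEEK, spin_cw)

mode=SEEK action=spin_cw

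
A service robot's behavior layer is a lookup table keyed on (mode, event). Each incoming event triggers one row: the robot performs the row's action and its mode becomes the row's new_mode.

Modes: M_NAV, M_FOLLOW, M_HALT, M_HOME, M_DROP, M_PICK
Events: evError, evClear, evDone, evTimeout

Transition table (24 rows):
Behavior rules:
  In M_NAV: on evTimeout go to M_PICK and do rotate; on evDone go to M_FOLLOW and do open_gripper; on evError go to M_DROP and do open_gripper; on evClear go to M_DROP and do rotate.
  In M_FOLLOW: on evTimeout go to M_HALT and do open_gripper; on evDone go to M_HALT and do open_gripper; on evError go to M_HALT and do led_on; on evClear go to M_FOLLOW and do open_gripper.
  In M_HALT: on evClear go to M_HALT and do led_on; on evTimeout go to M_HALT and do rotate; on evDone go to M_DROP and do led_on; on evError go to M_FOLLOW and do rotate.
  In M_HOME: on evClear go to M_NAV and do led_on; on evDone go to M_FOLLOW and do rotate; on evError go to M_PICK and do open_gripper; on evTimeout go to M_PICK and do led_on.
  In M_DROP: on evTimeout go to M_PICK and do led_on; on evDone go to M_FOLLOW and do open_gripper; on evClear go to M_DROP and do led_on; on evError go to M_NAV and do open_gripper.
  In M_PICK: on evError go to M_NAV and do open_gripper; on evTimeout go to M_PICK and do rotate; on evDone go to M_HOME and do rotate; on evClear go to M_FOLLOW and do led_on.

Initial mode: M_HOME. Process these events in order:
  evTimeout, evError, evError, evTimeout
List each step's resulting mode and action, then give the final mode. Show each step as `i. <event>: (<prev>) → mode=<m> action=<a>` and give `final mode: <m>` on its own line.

final mode: M_PICK

1. evTimeout: (M_HOME) → mode=M_PICK action=led_on
2. evError: (M_PICK) → mode=M_NAV action=open_gripper
3. evError: (M_NAV) → mode=M_DROP action=open_gripper
4. evTimeout: (M_DROP) → mode=M_PICK action=led_on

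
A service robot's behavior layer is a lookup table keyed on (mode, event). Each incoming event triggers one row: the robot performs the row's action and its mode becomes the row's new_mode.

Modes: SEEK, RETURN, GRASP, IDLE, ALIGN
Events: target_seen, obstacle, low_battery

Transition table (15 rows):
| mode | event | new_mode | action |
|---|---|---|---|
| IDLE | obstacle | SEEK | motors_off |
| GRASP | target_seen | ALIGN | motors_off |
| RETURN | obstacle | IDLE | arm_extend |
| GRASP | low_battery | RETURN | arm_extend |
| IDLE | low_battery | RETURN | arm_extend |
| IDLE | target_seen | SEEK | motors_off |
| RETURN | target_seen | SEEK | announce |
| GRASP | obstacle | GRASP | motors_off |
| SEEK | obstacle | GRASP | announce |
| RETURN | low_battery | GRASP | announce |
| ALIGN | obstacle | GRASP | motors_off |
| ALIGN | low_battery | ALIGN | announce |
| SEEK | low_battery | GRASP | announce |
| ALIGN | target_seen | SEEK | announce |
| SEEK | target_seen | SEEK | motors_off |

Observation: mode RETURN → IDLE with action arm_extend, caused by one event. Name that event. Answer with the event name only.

try target_seen: (RETURN, target_seen) → (SEEK, announce)
try obstacle: (RETURN, obstacle) → (IDLE, arm_extend)  ← matches
try low_battery: (RETURN, low_battery) → (GRASP, announce)

obstacle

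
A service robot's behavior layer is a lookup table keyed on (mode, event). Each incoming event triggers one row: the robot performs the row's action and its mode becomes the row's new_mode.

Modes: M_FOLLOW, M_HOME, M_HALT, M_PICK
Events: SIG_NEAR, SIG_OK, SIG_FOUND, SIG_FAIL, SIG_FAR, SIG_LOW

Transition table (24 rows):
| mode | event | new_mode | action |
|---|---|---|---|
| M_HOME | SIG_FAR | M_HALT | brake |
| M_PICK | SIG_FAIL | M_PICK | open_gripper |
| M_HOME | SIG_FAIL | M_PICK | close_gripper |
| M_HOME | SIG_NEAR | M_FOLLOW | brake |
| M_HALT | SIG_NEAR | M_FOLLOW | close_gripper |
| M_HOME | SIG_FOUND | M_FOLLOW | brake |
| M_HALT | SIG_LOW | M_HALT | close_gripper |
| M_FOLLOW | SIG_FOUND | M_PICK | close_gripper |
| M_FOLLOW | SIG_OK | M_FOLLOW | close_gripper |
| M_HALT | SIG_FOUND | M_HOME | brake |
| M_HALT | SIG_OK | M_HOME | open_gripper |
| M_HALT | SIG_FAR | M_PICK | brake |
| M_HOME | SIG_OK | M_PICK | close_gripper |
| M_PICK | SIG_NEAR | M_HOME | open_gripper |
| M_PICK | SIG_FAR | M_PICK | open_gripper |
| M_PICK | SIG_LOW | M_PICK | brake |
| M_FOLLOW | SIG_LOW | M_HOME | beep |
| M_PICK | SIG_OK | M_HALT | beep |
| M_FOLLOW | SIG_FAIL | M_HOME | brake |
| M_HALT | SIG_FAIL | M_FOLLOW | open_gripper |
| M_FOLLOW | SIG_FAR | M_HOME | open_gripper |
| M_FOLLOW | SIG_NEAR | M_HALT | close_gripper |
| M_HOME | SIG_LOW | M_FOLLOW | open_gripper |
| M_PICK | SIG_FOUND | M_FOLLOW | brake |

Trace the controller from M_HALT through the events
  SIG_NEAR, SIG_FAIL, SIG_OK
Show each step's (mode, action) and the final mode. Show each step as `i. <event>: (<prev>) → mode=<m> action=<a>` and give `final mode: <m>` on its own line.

1. SIG_NEAR: (M_HALT) → mode=M_FOLLOW action=close_gripper
2. SIG_FAIL: (M_FOLLOW) → mode=M_HOME action=brake
3. SIG_OK: (M_HOME) → mode=M_PICK action=close_gripper

final mode: M_PICK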